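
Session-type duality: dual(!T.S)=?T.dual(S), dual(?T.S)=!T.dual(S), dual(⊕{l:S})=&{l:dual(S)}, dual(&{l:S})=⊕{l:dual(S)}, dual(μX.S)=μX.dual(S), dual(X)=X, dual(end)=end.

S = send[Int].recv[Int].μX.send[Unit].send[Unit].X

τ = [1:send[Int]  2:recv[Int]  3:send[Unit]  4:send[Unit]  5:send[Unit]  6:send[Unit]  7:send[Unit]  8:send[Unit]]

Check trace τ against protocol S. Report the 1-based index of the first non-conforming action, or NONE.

[1] send[Int]  ok  residual = recv[Int].μX.…
[2] recv[Int]  ok  residual = μX.…
[3] send[Unit]  ok  residual = send[Unit].μX.…
[4] send[Unit]  ok  residual = μX.…
[5] send[Unit]  ok  residual = send[Unit].μX.…
[6] send[Unit]  ok  residual = μX.…
[7] send[Unit]  ok  residual = send[Unit].μX.…
[8] send[Unit]  ok  residual = μX.…
τ conforms to S (length 8)

NONE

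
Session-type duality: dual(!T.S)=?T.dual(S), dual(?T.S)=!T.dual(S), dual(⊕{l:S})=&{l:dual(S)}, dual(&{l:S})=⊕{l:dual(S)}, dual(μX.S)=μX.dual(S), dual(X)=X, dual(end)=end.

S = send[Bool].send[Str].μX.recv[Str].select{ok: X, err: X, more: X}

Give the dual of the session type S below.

recv[Bool].recv[Str].μX.send[Str].offer{ok: X, err: X, more: X}

send[Bool] = recv[Bool]
  send[Str] = recv[Str]
    μX = μX  (rec unchanged)
      recv[Str] = send[Str]
        select{ok,err,more} = offer{ok,err,more}  (internal→external)
          • ok:
            X self-dual
          • err:
            X self-dual
          • more:
            X self-dual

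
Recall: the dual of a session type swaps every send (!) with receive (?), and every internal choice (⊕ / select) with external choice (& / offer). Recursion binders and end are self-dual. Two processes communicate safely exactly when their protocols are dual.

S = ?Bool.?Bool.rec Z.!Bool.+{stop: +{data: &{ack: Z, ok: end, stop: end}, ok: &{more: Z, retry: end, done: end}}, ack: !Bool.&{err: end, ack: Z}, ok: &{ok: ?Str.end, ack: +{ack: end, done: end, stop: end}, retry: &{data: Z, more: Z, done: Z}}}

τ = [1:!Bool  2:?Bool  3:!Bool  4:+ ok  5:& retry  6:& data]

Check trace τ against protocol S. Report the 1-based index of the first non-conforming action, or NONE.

1

step 1: got !Bool, protocol expects ?Bool  ✗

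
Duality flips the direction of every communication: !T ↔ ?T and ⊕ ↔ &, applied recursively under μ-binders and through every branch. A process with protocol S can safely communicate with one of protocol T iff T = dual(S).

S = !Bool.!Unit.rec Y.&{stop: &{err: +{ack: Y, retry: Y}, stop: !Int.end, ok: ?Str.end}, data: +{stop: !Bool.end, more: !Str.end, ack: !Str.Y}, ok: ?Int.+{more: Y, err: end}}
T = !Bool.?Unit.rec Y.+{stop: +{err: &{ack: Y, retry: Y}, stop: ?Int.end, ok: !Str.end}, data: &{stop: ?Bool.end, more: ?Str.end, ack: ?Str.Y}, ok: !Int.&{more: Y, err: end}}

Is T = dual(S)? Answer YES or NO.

!Bool | !Bool  ✗ same direction on both sides — not dual

NO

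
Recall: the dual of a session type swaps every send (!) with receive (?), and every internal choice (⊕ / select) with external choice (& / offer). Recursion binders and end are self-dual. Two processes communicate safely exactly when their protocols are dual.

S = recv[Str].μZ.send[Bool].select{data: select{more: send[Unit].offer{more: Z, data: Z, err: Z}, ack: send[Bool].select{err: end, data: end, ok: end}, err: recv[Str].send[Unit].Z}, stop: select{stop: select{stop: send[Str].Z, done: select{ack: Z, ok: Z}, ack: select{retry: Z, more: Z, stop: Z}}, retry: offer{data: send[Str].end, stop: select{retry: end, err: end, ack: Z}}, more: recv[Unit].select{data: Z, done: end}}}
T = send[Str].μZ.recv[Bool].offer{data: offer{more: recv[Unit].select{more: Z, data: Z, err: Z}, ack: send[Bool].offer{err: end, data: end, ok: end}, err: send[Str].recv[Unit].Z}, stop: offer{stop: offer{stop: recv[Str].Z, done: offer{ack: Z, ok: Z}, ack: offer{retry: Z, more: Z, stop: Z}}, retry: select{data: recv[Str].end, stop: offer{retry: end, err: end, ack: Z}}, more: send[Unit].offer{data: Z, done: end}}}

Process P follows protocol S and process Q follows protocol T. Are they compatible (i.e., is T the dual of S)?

recv[Str] ‖ send[Str]  ok
  μZ ‖ μZ  ok (rec unchanged)
    send[Bool] ‖ recv[Bool]  ok
      select{data,stop} ‖ offer{data,stop}  ok labels match
        • data:
          select{more,ack,err} ‖ offer{more,ack,err}  ok labels match
            • more:
              send[Unit] ‖ recv[Unit]  ok
                offer{more,data,err} ‖ select{more,data,err}  ok labels match
                  • more:
                    Z ‖ Z  ok
                  • data:
                    Z ‖ Z  ok
                  • err:
                    Z ‖ Z  ok
            • ack:
              send[Bool] ‖ send[Bool]  ✗ same direction on both sides — not dual

NO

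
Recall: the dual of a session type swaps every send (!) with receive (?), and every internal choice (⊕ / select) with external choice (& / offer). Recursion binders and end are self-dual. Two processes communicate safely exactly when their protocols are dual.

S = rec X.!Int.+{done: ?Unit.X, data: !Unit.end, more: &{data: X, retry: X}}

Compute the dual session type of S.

rec X.?Int.&{done: !Unit.X, data: ?Unit.end, more: +{data: X, retry: X}}

rec X → rec X  (binder kept)
  !Int → ?Int
    +{done,data,more} → &{done,data,more}  (internal→external)
      • done:
        ?Unit → !Unit
          X self-dual
      • data:
        !Unit → ?Unit
          end self-dual
      • more:
        &{data,retry} → +{data,retry}  (external→internal)
          • data:
            X self-dual
          • retry:
            X self-dual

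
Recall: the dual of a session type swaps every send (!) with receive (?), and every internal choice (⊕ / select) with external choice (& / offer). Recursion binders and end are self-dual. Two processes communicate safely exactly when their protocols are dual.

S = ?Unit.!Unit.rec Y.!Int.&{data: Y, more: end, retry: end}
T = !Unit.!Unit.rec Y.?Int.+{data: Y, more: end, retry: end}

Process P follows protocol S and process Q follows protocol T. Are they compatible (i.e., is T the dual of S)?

?Unit vs !Unit  match
  !Unit vs !Unit  ✗ same direction on both sides — not dual

NO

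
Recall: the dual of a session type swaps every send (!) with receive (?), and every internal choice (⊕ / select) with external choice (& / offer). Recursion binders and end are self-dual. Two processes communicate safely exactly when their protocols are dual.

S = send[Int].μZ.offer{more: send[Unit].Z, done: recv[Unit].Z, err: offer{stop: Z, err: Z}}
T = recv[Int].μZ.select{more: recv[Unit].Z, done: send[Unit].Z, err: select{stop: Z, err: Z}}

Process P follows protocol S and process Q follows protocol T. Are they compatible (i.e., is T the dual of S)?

send[Int] | recv[Int]  ✓
  μZ | μZ  ✓ (μ self-dual)
    offer{more,done,err} | select{more,done,err}  ✓ labels match
      • more:
        send[Unit] | recv[Unit]  ✓
          Z | Z  ✓
      • done:
        recv[Unit] | send[Unit]  ✓
          Z | Z  ✓
      • err:
        offer{stop,err} | select{stop,err}  ✓ labels match
          • stop:
            Z | Z  ✓
          • err:
            Z | Z  ✓

YES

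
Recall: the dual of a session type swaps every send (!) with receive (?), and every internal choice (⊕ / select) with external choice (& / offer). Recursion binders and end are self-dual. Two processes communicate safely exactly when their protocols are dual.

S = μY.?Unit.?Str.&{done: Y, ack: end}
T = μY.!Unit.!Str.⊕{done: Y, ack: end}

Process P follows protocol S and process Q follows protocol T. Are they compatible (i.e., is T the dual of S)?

μY vs μY  match (μ self-dual)
  ?Unit vs !Unit  match
    ?Str vs !Str  match
      &{done,ack} vs ⊕{done,ack}  match same labels
        [done]
          Y vs Y  match
        [ack]
          end vs end  match

YES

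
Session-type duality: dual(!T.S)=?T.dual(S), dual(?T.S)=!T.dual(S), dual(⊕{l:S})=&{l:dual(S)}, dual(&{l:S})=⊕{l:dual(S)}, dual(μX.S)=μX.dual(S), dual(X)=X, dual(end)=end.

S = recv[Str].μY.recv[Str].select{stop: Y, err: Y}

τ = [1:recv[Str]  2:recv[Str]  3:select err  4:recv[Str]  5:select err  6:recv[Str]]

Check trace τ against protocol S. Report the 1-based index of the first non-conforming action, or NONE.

[1] recv[Str]  match  residual = μY.…
[2] recv[Str]  match  residual = select{stop: μY.…, err: μY.…}
[3] select err  match  residual = μY.…
[4] recv[Str]  match  residual = select{stop: μY.…, err: μY.…}
[5] select err  match  residual = μY.…
[6] recv[Str]  match  residual = select{stop: μY.…, err: μY.…}
τ conforms to S (length 6)

NONE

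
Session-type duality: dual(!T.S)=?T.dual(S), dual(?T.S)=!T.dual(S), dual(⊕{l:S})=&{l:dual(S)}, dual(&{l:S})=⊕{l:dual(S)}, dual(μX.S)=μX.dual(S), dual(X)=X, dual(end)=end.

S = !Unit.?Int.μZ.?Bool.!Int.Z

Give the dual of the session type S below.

!Unit = ?Unit
  ?Int = !Int
    μZ = μZ  (rec unchanged)
      ?Bool = !Bool
        !Int = ?Int
          Z ↦ Z

?Unit.!Int.μZ.!Bool.?Int.Z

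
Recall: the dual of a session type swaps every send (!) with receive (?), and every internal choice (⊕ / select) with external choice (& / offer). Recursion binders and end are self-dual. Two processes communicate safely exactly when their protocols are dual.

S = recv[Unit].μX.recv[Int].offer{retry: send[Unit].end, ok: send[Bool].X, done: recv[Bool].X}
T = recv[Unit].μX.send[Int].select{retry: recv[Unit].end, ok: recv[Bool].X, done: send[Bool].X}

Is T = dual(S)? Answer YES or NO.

NO

recv[Unit] ‖ recv[Unit]  ✗ same direction on both sides — not dual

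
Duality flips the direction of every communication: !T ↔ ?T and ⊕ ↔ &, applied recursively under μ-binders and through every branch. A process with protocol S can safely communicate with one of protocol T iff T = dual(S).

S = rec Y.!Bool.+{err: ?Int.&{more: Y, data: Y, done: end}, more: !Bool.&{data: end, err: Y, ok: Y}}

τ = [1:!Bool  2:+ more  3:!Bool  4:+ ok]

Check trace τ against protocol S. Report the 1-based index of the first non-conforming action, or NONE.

@1 !Bool  ok  state: +{err: ?Int.&{more: rec Y.…, data: rec Y.…, done: end}, more: !Bool.&{data: end, err: rec Y.…, ok: rec Y.…}}
@2 + more  ok  state: !Bool.&{data: end, err: rec Y.…, ok: rec Y.…}
@3 !Bool  ok  state: &{data: end, err: rec Y.…, ok: rec Y.…}
@4 got + ok, protocol expects & data or & err or & ok  ✗

4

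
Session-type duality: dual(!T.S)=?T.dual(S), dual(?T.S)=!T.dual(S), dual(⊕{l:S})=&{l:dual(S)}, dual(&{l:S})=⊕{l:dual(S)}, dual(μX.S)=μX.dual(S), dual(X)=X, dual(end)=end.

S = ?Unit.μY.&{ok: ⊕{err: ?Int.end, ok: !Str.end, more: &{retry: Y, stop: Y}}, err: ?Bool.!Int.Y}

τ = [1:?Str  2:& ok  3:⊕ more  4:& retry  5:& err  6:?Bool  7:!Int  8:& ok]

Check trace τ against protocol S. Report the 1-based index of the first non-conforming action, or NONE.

[1] got ?Str, protocol expects ?Unit  ✗

1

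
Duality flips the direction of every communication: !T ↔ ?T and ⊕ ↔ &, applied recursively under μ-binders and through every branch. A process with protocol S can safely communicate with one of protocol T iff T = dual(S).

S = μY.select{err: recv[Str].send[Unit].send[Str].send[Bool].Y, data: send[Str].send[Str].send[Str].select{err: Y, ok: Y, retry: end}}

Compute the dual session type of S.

μY.offer{err: send[Str].recv[Unit].recv[Str].recv[Bool].Y, data: recv[Str].recv[Str].recv[Str].offer{err: Y, ok: Y, retry: end}}

μY = μY  (rec unchanged)
  select{err,data} = offer{err,data}  (⊕→&)
    case err:
      recv[Str] = send[Str]
        send[Unit] = recv[Unit]
          send[Str] = recv[Str]
            send[Bool] = recv[Bool]
              dual(Y) = Y
    case data:
      send[Str] = recv[Str]
        send[Str] = recv[Str]
          send[Str] = recv[Str]
            select{err,ok,retry} = offer{err,ok,retry}  (⊕→&)
              case err:
                dual(Y) = Y
              case ok:
                dual(Y) = Y
              case retry:
                dual(end) = end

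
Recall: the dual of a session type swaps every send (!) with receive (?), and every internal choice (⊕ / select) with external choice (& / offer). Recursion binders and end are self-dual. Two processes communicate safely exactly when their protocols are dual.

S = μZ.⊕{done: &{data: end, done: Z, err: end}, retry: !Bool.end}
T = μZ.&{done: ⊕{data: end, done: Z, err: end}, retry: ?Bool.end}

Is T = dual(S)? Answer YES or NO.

YES

μZ | μZ  ok (rec unchanged)
  ⊕{done,retry} | &{done,retry}  ok same labels
    case done:
      &{data,done,err} | ⊕{data,done,err}  ok same labels
        case data:
          end | end  ok
        case done:
          Z | Z  ok
        case err:
          end | end  ok
    case retry:
      !Bool | ?Bool  ok
        end | end  ok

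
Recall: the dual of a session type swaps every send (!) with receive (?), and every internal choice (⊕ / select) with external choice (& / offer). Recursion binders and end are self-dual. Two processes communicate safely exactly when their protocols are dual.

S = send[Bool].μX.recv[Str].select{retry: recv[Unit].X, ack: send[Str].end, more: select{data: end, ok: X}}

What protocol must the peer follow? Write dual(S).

send[Bool] ↦ recv[Bool]
  μX ↦ μX  (rec unchanged)
    recv[Str] ↦ send[Str]
      select{retry,ack,more} ↦ offer{retry,ack,more}  (⊕→&)
        • retry:
          recv[Unit] ↦ send[Unit]
            X self-dual
        • ack:
          send[Str] ↦ recv[Str]
            end self-dual
        • more:
          select{data,ok} ↦ offer{data,ok}  (⊕→&)
            • data:
              end self-dual
            • ok:
              X self-dual

recv[Bool].μX.send[Str].offer{retry: send[Unit].X, ack: recv[Str].end, more: offer{data: end, ok: X}}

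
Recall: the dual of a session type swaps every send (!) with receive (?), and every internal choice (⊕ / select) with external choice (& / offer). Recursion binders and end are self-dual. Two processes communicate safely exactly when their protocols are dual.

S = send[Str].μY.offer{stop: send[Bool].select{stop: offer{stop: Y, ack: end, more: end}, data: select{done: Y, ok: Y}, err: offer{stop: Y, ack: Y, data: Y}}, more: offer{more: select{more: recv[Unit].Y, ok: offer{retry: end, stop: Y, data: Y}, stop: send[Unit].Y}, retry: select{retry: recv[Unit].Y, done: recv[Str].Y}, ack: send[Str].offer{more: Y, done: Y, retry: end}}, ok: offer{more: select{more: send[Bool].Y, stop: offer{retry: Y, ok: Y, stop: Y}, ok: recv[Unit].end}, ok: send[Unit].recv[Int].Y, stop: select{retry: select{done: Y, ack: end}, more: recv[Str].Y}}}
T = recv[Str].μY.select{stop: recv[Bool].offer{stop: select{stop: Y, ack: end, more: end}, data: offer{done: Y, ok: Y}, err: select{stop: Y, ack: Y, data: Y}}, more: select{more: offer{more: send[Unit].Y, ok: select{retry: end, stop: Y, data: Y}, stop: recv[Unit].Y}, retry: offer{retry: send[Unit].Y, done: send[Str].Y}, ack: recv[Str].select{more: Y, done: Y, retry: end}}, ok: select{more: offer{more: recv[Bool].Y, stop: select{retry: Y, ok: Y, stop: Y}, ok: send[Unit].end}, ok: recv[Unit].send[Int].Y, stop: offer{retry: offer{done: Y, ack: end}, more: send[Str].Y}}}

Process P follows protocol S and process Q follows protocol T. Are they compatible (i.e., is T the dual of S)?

YES

send[Str] vs recv[Str]  ✓
  μY vs μY  ✓ (rec unchanged)
    offer{stop,more,ok} vs select{stop,more,ok}  ✓ same labels
      case stop:
        send[Bool] vs recv[Bool]  ✓
          select{stop,data,err} vs offer{stop,data,err}  ✓ same labels
            case stop:
              offer{stop,ack,more} vs select{stop,ack,more}  ✓ same labels
                case stop:
                  Y vs Y  ✓
                case ack:
                  end vs end  ✓
                case more:
                  end vs end  ✓
            case data:
              select{done,ok} vs offer{done,ok}  ✓ same labels
                case done:
                  Y vs Y  ✓
                case ok:
                  Y vs Y  ✓
            case err:
              offer{stop,ack,data} vs select{stop,ack,data}  ✓ same labels
                case stop:
                  Y vs Y  ✓
                case ack:
                  Y vs Y  ✓
                case data:
                  Y vs Y  ✓
      case more:
        offer{more,retry,ack} vs select{more,retry,ack}  ✓ same labels
          case more:
            select{more,ok,stop} vs offer{more,ok,stop}  ✓ same labels
              case more:
                recv[Unit] vs send[Unit]  ✓
                  Y vs Y  ✓
              case ok:
                offer{retry,stop,data} vs select{retry,stop,data}  ✓ same labels
                  case retry:
                    end vs end  ✓
                  case stop:
                    Y vs Y  ✓
                  case data:
                    Y vs Y  ✓
              case stop:
                send[Unit] vs recv[Unit]  ✓
                  Y vs Y  ✓
          case retry:
            select{retry,done} vs offer{retry,done}  ✓ same labels
              case retry:
                recv[Unit] vs send[Unit]  ✓
                  Y vs Y  ✓
              case done:
                recv[Str] vs send[Str]  ✓
                  Y vs Y  ✓
          case ack:
            send[Str] vs recv[Str]  ✓
              offer{more,done,retry} vs select{more,done,retry}  ✓ same labels
                case more:
                  Y vs Y  ✓
                case done:
                  Y vs Y  ✓
                case retry:
                  end vs end  ✓
      case ok:
        offer{more,ok,stop} vs select{more,ok,stop}  ✓ same labels
          case more:
            select{more,stop,ok} vs offer{more,stop,ok}  ✓ same labels
              case more:
                send[Bool] vs recv[Bool]  ✓
                  Y vs Y  ✓
              case stop:
                offer{retry,ok,stop} vs select{retry,ok,stop}  ✓ same labels
                  case retry:
                    Y vs Y  ✓
                  case ok:
                    Y vs Y  ✓
                  case stop:
                    Y vs Y  ✓
              case ok:
                recv[Unit] vs send[Unit]  ✓
                  end vs end  ✓
          case ok:
            send[Unit] vs recv[Unit]  ✓
              recv[Int] vs send[Int]  ✓
                Y vs Y  ✓
          case stop:
            select{retry,more} vs offer{retry,more}  ✓ same labels
              case retry:
                select{done,ack} vs offer{done,ack}  ✓ same labels
                  case done:
                    Y vs Y  ✓
                  case ack:
                    end vs end  ✓
              case more:
                recv[Str] vs send[Str]  ✓
                  Y vs Y  ✓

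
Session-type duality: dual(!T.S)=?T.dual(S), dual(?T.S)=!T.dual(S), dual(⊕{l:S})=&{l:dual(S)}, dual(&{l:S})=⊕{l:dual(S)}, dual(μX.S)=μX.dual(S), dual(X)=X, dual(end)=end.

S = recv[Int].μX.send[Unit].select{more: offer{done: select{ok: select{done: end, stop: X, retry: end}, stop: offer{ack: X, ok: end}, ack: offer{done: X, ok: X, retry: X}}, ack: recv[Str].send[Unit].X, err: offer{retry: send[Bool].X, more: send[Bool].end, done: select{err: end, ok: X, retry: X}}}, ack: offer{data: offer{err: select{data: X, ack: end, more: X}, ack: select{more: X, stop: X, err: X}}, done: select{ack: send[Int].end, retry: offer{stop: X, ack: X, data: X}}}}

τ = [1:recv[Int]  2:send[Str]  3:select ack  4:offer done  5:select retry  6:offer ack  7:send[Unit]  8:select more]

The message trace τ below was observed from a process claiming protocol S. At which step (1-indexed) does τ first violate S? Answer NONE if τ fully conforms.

step 1: recv[Int]  ✓  now at μX.…
step 2: got send[Str], protocol expects send[Unit]  ✗

2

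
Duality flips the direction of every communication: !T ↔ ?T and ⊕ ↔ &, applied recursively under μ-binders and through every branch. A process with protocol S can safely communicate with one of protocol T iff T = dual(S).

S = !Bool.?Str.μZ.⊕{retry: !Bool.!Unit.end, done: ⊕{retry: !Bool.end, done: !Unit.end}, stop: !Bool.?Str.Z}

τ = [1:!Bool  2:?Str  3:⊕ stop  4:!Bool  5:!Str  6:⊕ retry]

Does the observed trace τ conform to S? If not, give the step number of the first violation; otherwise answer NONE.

5

@1 !Bool  ok  now at ?Str.μZ.…
@2 ?Str  ok  now at μZ.…
@3 ⊕ stop  ok  now at !Bool.?Str.μZ.…
@4 !Bool  ok  now at ?Str.μZ.…
@5 got !Str, protocol expects ?Str  ✗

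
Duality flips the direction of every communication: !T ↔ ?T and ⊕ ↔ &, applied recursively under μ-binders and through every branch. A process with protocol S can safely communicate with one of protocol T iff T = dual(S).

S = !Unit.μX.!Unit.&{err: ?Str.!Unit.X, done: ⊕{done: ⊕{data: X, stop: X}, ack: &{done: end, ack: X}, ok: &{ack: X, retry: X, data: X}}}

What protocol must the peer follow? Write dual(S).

!Unit ↦ ?Unit
  μX ↦ μX  (rec unchanged)
    !Unit ↦ ?Unit
      &{err,done} ↦ ⊕{err,done}  (offer→select)
        • err:
          ?Str ↦ !Str
            !Unit ↦ ?Unit
              dual(X) = X
        • done:
          ⊕{done,ack,ok} ↦ &{done,ack,ok}  (⊕→&)
            • done:
              ⊕{data,stop} ↦ &{data,stop}  (⊕→&)
                • data:
                  dual(X) = X
                • stop:
                  dual(X) = X
            • ack:
              &{done,ack} ↦ ⊕{done,ack}  (offer→select)
                • done:
                  dual(end) = end
                • ack:
                  dual(X) = X
            • ok:
              &{ack,retry,data} ↦ ⊕{ack,retry,data}  (offer→select)
                • ack:
                  dual(X) = X
                • retry:
                  dual(X) = X
                • data:
                  dual(X) = X

?Unit.μX.?Unit.⊕{err: !Str.?Unit.X, done: &{done: &{data: X, stop: X}, ack: ⊕{done: end, ack: X}, ok: ⊕{ack: X, retry: X, data: X}}}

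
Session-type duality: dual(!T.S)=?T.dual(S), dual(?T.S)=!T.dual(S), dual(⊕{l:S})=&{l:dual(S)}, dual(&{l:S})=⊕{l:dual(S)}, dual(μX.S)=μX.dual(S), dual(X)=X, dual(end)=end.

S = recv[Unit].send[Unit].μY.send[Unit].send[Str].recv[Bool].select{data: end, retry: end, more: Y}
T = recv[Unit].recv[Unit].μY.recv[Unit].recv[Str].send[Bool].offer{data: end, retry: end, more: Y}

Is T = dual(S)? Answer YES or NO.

NO

recv[Unit] ‖ recv[Unit]  ✗ same direction on both sides — not dual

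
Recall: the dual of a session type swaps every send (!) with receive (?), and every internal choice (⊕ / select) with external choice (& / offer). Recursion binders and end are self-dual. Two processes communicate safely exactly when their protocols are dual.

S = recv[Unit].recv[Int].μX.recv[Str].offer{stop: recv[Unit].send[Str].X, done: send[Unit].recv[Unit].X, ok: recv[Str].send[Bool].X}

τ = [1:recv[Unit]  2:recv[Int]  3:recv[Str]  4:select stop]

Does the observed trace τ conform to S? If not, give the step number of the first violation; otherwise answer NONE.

@1 recv[Unit]  ✓  state: recv[Int].μX.…
@2 recv[Int]  ✓  state: μX.…
@3 recv[Str]  ✓  state: offer{stop: recv[Unit].send[Str].μX.…, done: send[Unit].recv[Unit].μX.…, ok: recv[Str].send[Bool].μX.…}
@4 got select stop, protocol expects offer stop or offer done or offer ok  ✗

4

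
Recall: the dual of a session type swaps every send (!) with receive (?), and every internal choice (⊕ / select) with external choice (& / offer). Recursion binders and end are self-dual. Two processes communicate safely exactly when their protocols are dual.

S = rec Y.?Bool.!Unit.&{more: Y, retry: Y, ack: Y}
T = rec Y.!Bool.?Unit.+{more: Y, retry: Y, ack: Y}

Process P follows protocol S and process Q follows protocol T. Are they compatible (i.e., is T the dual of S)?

YES

rec Y ‖ rec Y  ok (rec unchanged)
  ?Bool ‖ !Bool  ok
    !Unit ‖ ?Unit  ok
      &{more,retry,ack} ‖ +{more,retry,ack}  ok label sets agree
        case more:
          Y ‖ Y  ok
        case retry:
          Y ‖ Y  ok
        case ack:
          Y ‖ Y  ok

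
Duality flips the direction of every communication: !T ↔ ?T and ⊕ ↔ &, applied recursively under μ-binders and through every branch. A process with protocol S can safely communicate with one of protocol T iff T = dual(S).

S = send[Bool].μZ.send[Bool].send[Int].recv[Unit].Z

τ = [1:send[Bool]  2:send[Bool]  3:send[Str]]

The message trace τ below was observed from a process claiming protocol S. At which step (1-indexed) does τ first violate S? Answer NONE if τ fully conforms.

3

step 1: send[Bool]  ok  now at μZ.…
step 2: send[Bool]  ok  now at send[Int].recv[Unit].μZ.…
step 3: got send[Str], protocol expects send[Int]  ✗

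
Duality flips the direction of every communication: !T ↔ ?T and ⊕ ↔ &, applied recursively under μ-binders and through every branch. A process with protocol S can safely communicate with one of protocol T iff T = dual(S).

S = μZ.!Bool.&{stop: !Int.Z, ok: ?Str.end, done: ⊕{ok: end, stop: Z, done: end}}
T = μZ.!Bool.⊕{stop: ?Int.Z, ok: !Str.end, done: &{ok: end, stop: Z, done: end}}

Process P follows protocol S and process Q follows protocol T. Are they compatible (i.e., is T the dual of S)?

NO

μZ | μZ  match (μ self-dual)
  !Bool | !Bool  ✗ same direction on both sides — not dual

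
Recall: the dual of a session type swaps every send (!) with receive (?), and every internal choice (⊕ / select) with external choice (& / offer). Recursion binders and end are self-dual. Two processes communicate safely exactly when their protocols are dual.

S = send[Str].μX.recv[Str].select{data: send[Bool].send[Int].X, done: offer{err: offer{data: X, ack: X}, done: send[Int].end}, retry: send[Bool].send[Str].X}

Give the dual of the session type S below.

recv[Str].μX.send[Str].offer{data: recv[Bool].recv[Int].X, done: select{err: select{data: X, ack: X}, done: recv[Int].end}, retry: recv[Bool].recv[Str].X}

send[Str] → recv[Str]
  μX → μX  (binder kept)
    recv[Str] → send[Str]
      select{data,done,retry} → offer{data,done,retry}  (select→offer)
        [data]
          send[Bool] → recv[Bool]
            send[Int] → recv[Int]
              X self-dual
        [done]
          offer{err,done} → select{err,done}  (external→internal)
            [err]
              offer{data,ack} → select{data,ack}  (external→internal)
                [data]
                  X self-dual
                [ack]
                  X self-dual
            [done]
              send[Int] → recv[Int]
                end self-dual
        [retry]
          send[Bool] → recv[Bool]
            send[Str] → recv[Str]
              X self-dual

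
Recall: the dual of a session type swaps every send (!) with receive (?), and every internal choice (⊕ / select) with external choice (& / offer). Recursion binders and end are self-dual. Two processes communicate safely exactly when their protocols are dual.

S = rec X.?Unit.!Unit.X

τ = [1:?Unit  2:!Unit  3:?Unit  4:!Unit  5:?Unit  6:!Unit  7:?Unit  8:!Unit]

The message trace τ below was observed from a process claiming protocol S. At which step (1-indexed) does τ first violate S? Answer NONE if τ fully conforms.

[1] ?Unit  ✓  cont: !Unit.rec X.…
[2] !Unit  ✓  cont: rec X.…
[3] ?Unit  ✓  cont: !Unit.rec X.…
[4] !Unit  ✓  cont: rec X.…
[5] ?Unit  ✓  cont: !Unit.rec X.…
[6] !Unit  ✓  cont: rec X.…
[7] ?Unit  ✓  cont: !Unit.rec X.…
[8] !Unit  ✓  cont: rec X.…
trace exhausted — no violation

NONE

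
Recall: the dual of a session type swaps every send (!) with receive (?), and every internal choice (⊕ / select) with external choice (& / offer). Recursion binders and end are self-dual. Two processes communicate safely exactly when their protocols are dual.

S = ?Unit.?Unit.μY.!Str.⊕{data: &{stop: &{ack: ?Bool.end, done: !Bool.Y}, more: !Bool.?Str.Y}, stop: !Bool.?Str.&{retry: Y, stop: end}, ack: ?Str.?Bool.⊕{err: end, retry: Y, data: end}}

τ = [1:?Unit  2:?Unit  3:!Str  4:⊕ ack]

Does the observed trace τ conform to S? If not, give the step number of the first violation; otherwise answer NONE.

NONE

@1 ?Unit  ✓  state: ?Unit.μY.…
@2 ?Unit  ✓  state: μY.…
@3 !Str  ✓  state: ⊕{data: &{stop: &{ack: ?Bool.end, done: !Bool.μY.…}, more: !Bool.?Str.μY.…}, stop: !Bool.?Str.&{retry: μY.…, stop: end}, ack: ?Str.?Bool.⊕{err: end, retry: μY.…, data: end}}
@4 ⊕ ack  ✓  state: ?Str.?Bool.⊕{err: end, retry: μY.…, data: end}
trace exhausted — no violation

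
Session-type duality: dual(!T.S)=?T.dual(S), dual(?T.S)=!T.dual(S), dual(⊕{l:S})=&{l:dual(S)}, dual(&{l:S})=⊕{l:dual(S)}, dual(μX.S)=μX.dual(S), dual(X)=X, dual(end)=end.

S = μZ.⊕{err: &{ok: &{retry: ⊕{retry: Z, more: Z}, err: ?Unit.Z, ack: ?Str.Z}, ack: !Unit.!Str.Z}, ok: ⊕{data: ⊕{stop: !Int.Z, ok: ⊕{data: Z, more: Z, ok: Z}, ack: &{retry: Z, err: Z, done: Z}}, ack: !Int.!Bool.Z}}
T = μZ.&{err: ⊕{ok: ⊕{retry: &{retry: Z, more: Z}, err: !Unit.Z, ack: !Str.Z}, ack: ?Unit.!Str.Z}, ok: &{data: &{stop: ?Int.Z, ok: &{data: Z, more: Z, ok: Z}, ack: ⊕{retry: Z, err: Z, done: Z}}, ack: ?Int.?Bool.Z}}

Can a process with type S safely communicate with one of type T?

NO

μZ | μZ  match (rec unchanged)
  ⊕{err,ok} | &{err,ok}  match label sets agree
    case err:
      &{ok,ack} | ⊕{ok,ack}  match label sets agree
        case ok:
          &{retry,err,ack} | ⊕{retry,err,ack}  match label sets agree
            case retry:
              ⊕{retry,more} | &{retry,more}  match label sets agree
                case retry:
                  Z | Z  match
                case more:
                  Z | Z  match
            case err:
              ?Unit | !Unit  match
                Z | Z  match
            case ack:
              ?Str | !Str  match
                Z | Z  match
        case ack:
          !Unit | ?Unit  match
            !Str | !Str  ✗ same direction on both sides — not dual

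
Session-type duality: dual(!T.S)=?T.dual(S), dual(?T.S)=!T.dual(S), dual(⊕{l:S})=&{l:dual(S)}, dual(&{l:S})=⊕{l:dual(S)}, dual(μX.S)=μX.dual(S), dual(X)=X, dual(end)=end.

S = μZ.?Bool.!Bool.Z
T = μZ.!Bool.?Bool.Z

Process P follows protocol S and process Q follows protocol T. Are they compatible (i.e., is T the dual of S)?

YES

μZ | μZ  ✓ (binder kept)
  ?Bool | !Bool  ✓
    !Bool | ?Bool  ✓
      Z | Z  ✓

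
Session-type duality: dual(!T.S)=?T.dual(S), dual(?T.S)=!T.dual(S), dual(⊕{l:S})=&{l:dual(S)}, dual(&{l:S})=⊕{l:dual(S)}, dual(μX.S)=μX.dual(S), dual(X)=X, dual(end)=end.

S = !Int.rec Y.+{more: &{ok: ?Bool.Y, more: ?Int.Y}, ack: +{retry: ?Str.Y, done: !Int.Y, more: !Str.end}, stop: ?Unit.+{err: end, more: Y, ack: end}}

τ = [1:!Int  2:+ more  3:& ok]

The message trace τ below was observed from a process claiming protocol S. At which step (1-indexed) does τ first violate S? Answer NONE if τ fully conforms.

step 1: !Int  match  residual = rec Y.…
step 2: + more  match  residual = &{ok: ?Bool.rec Y.…, more: ?Int.rec Y.…}
step 3: & ok  match  residual = ?Bool.rec Y.…
τ conforms to S (length 3)

NONE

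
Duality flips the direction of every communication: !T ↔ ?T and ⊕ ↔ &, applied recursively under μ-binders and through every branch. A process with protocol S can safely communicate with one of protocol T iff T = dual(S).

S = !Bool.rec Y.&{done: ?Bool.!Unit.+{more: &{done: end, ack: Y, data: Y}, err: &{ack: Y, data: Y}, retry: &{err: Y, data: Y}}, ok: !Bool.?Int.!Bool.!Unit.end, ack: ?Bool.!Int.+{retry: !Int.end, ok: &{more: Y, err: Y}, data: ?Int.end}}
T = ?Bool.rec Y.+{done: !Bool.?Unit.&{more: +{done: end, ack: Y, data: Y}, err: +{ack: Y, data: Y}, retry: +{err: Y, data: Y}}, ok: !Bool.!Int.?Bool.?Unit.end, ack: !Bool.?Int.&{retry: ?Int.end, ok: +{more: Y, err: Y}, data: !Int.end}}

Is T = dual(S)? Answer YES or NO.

!Bool ‖ ?Bool  ✓
  rec Y ‖ rec Y  ✓ (μ self-dual)
    &{done,ok,ack} ‖ +{done,ok,ack}  ✓ labels match
      case done:
        ?Bool ‖ !Bool  ✓
          !Unit ‖ ?Unit  ✓
            +{more,err,retry} ‖ &{more,err,retry}  ✓ labels match
              case more:
                &{done,ack,data} ‖ +{done,ack,data}  ✓ labels match
                  case done:
                    end ‖ end  ✓
                  case ack:
                    Y ‖ Y  ✓
                  case data:
                    Y ‖ Y  ✓
              case err:
                &{ack,data} ‖ +{ack,data}  ✓ labels match
                  case ack:
                    Y ‖ Y  ✓
                  case data:
                    Y ‖ Y  ✓
              case retry:
                &{err,data} ‖ +{err,data}  ✓ labels match
                  case err:
                    Y ‖ Y  ✓
                  case data:
                    Y ‖ Y  ✓
      case ok:
        !Bool ‖ !Bool  ✗ same direction on both sides — not dual

NO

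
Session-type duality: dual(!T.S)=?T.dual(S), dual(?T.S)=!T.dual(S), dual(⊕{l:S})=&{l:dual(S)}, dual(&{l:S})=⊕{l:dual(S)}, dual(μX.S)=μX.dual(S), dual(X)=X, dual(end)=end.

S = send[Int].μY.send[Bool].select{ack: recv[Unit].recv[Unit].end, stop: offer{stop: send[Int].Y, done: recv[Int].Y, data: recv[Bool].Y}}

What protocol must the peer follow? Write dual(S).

send[Int] → recv[Int]
  μY → μY  (binder kept)
    send[Bool] → recv[Bool]
      select{ack,stop} → offer{ack,stop}  (internal→external)
        [ack]
          recv[Unit] → send[Unit]
            recv[Unit] → send[Unit]
              end self-dual
        [stop]
          offer{stop,done,data} → select{stop,done,data}  (&→⊕)
            [stop]
              send[Int] → recv[Int]
                Y self-dual
            [done]
              recv[Int] → send[Int]
                Y self-dual
            [data]
              recv[Bool] → send[Bool]
                Y self-dual

recv[Int].μY.recv[Bool].offer{ack: send[Unit].send[Unit].end, stop: select{stop: recv[Int].Y, done: send[Int].Y, data: send[Bool].Y}}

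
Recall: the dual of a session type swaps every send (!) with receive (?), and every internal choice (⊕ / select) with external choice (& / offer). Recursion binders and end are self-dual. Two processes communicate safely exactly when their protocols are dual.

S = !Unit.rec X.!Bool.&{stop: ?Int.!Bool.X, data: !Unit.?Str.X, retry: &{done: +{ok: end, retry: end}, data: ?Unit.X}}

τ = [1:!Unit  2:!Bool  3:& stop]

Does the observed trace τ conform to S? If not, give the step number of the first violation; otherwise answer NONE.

NONE

[1] !Unit  ✓  cont: rec X.…
[2] !Bool  ✓  cont: &{stop: ?Int.!Bool.rec X.…, data: !Unit.?Str.rec X.…, retry: &{done: +{ok: end, retry: end}, data: ?Unit.rec X.…}}
[3] & stop  ✓  cont: ?Int.!Bool.rec X.…
τ conforms to S (length 3)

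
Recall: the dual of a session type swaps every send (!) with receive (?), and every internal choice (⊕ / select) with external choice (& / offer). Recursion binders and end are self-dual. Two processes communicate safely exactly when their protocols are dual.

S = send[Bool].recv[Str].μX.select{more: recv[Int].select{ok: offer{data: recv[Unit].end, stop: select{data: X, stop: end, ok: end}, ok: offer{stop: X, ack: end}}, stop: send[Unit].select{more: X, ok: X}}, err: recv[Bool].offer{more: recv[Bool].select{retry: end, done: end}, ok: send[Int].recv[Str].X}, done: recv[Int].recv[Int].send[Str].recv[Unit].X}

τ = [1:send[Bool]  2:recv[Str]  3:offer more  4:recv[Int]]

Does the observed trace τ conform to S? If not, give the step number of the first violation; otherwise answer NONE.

step 1: send[Bool]  ok  residual = recv[Str].μX.…
step 2: recv[Str]  ok  residual = μX.…
step 3: got offer more, protocol expects select more or select err or select done  ✗

3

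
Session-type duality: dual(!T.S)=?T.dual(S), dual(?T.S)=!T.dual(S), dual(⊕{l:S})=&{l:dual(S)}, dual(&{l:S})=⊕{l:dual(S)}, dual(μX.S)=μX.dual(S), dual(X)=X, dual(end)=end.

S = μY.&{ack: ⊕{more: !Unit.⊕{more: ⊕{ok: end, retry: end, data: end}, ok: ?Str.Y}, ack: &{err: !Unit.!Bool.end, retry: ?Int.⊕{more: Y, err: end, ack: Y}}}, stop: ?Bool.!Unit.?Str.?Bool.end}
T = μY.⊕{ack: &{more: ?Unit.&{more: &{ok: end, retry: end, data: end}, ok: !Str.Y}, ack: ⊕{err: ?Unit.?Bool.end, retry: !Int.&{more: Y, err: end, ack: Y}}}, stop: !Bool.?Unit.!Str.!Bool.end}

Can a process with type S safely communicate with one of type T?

μY ‖ μY  ok (rec unchanged)
  &{ack,stop} ‖ ⊕{ack,stop}  ok label sets agree
    case ack:
      ⊕{more,ack} ‖ &{more,ack}  ok label sets agree
        case more:
          !Unit ‖ ?Unit  ok
            ⊕{more,ok} ‖ &{more,ok}  ok label sets agree
              case more:
                ⊕{ok,retry,data} ‖ &{ok,retry,data}  ok label sets agree
                  case ok:
                    end ‖ end  ok
                  case retry:
                    end ‖ end  ok
                  case data:
                    end ‖ end  ok
              case ok:
                ?Str ‖ !Str  ok
                  Y ‖ Y  ok
        case ack:
          &{err,retry} ‖ ⊕{err,retry}  ok label sets agree
            case err:
              !Unit ‖ ?Unit  ok
                !Bool ‖ ?Bool  ok
                  end ‖ end  ok
            case retry:
              ?Int ‖ !Int  ok
                ⊕{more,err,ack} ‖ &{more,err,ack}  ok label sets agree
                  case more:
                    Y ‖ Y  ok
                  case err:
                    end ‖ end  ok
                  case ack:
                    Y ‖ Y  ok
    case stop:
      ?Bool ‖ !Bool  ok
        !Unit ‖ ?Unit  ok
          ?Str ‖ !Str  ok
            ?Bool ‖ !Bool  ok
              end ‖ end  ok

YES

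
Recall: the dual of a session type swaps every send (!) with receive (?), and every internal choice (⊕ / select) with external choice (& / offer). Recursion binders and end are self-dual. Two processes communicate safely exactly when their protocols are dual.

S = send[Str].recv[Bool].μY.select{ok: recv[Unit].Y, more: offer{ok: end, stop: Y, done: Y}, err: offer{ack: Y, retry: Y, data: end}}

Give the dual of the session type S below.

send[Str] = recv[Str]
  recv[Bool] = send[Bool]
    μY = μY  (μ self-dual)
      select{ok,more,err} = offer{ok,more,err}  (internal→external)
        [ok]
          recv[Unit] = send[Unit]
            Y ↦ Y
        [more]
          offer{ok,stop,done} = select{ok,stop,done}  (offer→select)
            [ok]
              end ↦ end
            [stop]
              Y ↦ Y
            [done]
              Y ↦ Y
        [err]
          offer{ack,retry,data} = select{ack,retry,data}  (offer→select)
            [ack]
              Y ↦ Y
            [retry]
              Y ↦ Y
            [data]
              end ↦ end

recv[Str].send[Bool].μY.offer{ok: send[Unit].Y, more: select{ok: end, stop: Y, done: Y}, err: select{ack: Y, retry: Y, data: end}}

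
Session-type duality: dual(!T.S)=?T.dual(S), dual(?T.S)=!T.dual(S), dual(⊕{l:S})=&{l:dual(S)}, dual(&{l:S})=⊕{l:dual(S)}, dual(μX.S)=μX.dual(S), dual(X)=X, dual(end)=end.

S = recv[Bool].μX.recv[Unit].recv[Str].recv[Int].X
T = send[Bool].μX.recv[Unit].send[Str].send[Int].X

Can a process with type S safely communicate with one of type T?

recv[Bool] vs send[Bool]  ✓
  μX vs μX  ✓ (μ self-dual)
    recv[Unit] vs recv[Unit]  ✗ same direction on both sides — not dual

NO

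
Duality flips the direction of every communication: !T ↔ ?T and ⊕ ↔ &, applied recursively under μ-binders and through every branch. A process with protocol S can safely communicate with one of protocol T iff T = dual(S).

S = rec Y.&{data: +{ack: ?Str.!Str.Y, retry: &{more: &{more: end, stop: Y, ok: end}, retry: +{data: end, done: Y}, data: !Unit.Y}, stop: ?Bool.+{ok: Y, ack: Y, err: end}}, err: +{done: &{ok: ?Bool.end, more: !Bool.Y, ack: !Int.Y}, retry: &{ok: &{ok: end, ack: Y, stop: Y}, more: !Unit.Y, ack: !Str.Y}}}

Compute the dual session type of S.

rec Y.+{data: &{ack: !Str.?Str.Y, retry: +{more: +{more: end, stop: Y, ok: end}, retry: &{data: end, done: Y}, data: ?Unit.Y}, stop: !Bool.&{ok: Y, ack: Y, err: end}}, err: &{done: +{ok: !Bool.end, more: ?Bool.Y, ack: ?Int.Y}, retry: +{ok: +{ok: end, ack: Y, stop: Y}, more: ?Unit.Y, ack: ?Str.Y}}}

rec Y = rec Y  (rec unchanged)
  &{data,err} = +{data,err}  (external→internal)
    [data]
      +{ack,retry,stop} = &{ack,retry,stop}  (internal→external)
        [ack]
          ?Str = !Str
            !Str = ?Str
              Y self-dual
        [retry]
          &{more,retry,data} = +{more,retry,data}  (external→internal)
            [more]
              &{more,stop,ok} = +{more,stop,ok}  (external→internal)
                [more]
                  end self-dual
                [stop]
                  Y self-dual
                [ok]
                  end self-dual
            [retry]
              +{data,done} = &{data,done}  (internal→external)
                [data]
                  end self-dual
                [done]
                  Y self-dual
            [data]
              !Unit = ?Unit
                Y self-dual
        [stop]
          ?Bool = !Bool
            +{ok,ack,err} = &{ok,ack,err}  (internal→external)
              [ok]
                Y self-dual
              [ack]
                Y self-dual
              [err]
                end self-dual
    [err]
      +{done,retry} = &{done,retry}  (internal→external)
        [done]
          &{ok,more,ack} = +{ok,more,ack}  (external→internal)
            [ok]
              ?Bool = !Bool
                end self-dual
            [more]
              !Bool = ?Bool
                Y self-dual
            [ack]
              !Int = ?Int
                Y self-dual
        [retry]
          &{ok,more,ack} = +{ok,more,ack}  (external→internal)
            [ok]
              &{ok,ack,stop} = +{ok,ack,stop}  (external→internal)
                [ok]
                  end self-dual
                [ack]
                  Y self-dual
                [stop]
                  Y self-dual
            [more]
              !Unit = ?Unit
                Y self-dual
            [ack]
              !Str = ?Str
                Y self-dual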